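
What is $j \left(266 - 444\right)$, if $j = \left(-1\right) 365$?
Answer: $64970$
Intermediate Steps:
$j = -365$
$j \left(266 - 444\right) = - 365 \left(266 - 444\right) = \left(-365\right) \left(-178\right) = 64970$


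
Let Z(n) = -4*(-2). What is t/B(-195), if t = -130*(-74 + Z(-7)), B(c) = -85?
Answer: -1716/17 ≈ -100.94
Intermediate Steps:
Z(n) = 8
t = 8580 (t = -130*(-74 + 8) = -130*(-66) = 8580)
t/B(-195) = 8580/(-85) = 8580*(-1/85) = -1716/17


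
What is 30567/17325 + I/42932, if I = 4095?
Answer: 461082773/247932300 ≈ 1.8597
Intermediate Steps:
30567/17325 + I/42932 = 30567/17325 + 4095/42932 = 30567*(1/17325) + 4095*(1/42932) = 10189/5775 + 4095/42932 = 461082773/247932300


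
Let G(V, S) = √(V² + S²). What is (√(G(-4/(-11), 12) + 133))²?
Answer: 133 + 4*√1090/11 ≈ 145.01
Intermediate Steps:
G(V, S) = √(S² + V²)
(√(G(-4/(-11), 12) + 133))² = (√(√(12² + (-4/(-11))²) + 133))² = (√(√(144 + (-4*(-1/11))²) + 133))² = (√(√(144 + (4/11)²) + 133))² = (√(√(144 + 16/121) + 133))² = (√(√(17440/121) + 133))² = (√(4*√1090/11 + 133))² = (√(133 + 4*√1090/11))² = 133 + 4*√1090/11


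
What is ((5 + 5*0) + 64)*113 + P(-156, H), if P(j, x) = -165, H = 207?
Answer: 7632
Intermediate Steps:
((5 + 5*0) + 64)*113 + P(-156, H) = ((5 + 5*0) + 64)*113 - 165 = ((5 + 0) + 64)*113 - 165 = (5 + 64)*113 - 165 = 69*113 - 165 = 7797 - 165 = 7632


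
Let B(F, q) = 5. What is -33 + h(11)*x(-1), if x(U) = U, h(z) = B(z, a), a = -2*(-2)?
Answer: -38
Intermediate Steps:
a = 4
h(z) = 5
-33 + h(11)*x(-1) = -33 + 5*(-1) = -33 - 5 = -38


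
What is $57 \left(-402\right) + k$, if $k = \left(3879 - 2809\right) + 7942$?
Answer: $-13902$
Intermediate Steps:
$k = 9012$ ($k = 1070 + 7942 = 9012$)
$57 \left(-402\right) + k = 57 \left(-402\right) + 9012 = -22914 + 9012 = -13902$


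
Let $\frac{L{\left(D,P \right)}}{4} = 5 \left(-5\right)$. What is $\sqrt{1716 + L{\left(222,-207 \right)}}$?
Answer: $4 \sqrt{101} \approx 40.2$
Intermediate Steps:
$L{\left(D,P \right)} = -100$ ($L{\left(D,P \right)} = 4 \cdot 5 \left(-5\right) = 4 \left(-25\right) = -100$)
$\sqrt{1716 + L{\left(222,-207 \right)}} = \sqrt{1716 - 100} = \sqrt{1616} = 4 \sqrt{101}$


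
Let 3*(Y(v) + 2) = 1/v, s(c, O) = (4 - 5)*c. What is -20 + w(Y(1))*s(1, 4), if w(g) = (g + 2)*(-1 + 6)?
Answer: -65/3 ≈ -21.667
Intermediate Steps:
s(c, O) = -c
Y(v) = -2 + 1/(3*v) (Y(v) = -2 + (1/v)/3 = -2 + 1/(3*v))
w(g) = 10 + 5*g (w(g) = (2 + g)*5 = 10 + 5*g)
-20 + w(Y(1))*s(1, 4) = -20 + (10 + 5*(-2 + (1/3)/1))*(-1*1) = -20 + (10 + 5*(-2 + (1/3)*1))*(-1) = -20 + (10 + 5*(-2 + 1/3))*(-1) = -20 + (10 + 5*(-5/3))*(-1) = -20 + (10 - 25/3)*(-1) = -20 + (5/3)*(-1) = -20 - 5/3 = -65/3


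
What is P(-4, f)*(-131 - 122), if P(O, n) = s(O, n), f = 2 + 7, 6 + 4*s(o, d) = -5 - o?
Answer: 1771/4 ≈ 442.75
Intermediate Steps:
s(o, d) = -11/4 - o/4 (s(o, d) = -3/2 + (-5 - o)/4 = -3/2 + (-5/4 - o/4) = -11/4 - o/4)
f = 9
P(O, n) = -11/4 - O/4
P(-4, f)*(-131 - 122) = (-11/4 - ¼*(-4))*(-131 - 122) = (-11/4 + 1)*(-253) = -7/4*(-253) = 1771/4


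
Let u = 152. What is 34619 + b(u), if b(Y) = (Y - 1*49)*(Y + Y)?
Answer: 65931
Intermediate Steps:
b(Y) = 2*Y*(-49 + Y) (b(Y) = (Y - 49)*(2*Y) = (-49 + Y)*(2*Y) = 2*Y*(-49 + Y))
34619 + b(u) = 34619 + 2*152*(-49 + 152) = 34619 + 2*152*103 = 34619 + 31312 = 65931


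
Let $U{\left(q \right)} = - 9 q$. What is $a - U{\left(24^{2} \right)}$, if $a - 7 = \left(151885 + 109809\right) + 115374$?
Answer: $382259$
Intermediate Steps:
$a = 377075$ ($a = 7 + \left(\left(151885 + 109809\right) + 115374\right) = 7 + \left(261694 + 115374\right) = 7 + 377068 = 377075$)
$a - U{\left(24^{2} \right)} = 377075 - - 9 \cdot 24^{2} = 377075 - \left(-9\right) 576 = 377075 - -5184 = 377075 + 5184 = 382259$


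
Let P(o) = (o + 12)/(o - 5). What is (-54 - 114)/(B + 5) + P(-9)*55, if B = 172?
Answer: -10519/826 ≈ -12.735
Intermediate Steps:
P(o) = (12 + o)/(-5 + o)
(-54 - 114)/(B + 5) + P(-9)*55 = (-54 - 114)/(172 + 5) + ((12 - 9)/(-5 - 9))*55 = -168/177 + (3/(-14))*55 = -168*1/177 - 1/14*3*55 = -56/59 - 3/14*55 = -56/59 - 165/14 = -10519/826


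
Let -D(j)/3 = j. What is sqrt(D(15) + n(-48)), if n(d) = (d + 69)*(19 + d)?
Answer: I*sqrt(654) ≈ 25.573*I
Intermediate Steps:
D(j) = -3*j
n(d) = (19 + d)*(69 + d) (n(d) = (69 + d)*(19 + d) = (19 + d)*(69 + d))
sqrt(D(15) + n(-48)) = sqrt(-3*15 + (1311 + (-48)**2 + 88*(-48))) = sqrt(-45 + (1311 + 2304 - 4224)) = sqrt(-45 - 609) = sqrt(-654) = I*sqrt(654)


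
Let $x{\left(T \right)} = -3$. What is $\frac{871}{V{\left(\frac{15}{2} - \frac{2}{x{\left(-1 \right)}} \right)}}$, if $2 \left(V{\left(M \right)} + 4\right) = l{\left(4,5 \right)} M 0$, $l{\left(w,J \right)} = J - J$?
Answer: $- \frac{871}{4} \approx -217.75$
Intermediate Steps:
$l{\left(w,J \right)} = 0$
$V{\left(M \right)} = -4$ ($V{\left(M \right)} = -4 + \frac{0 M 0}{2} = -4 + \frac{0 \cdot 0}{2} = -4 + \frac{1}{2} \cdot 0 = -4 + 0 = -4$)
$\frac{871}{V{\left(\frac{15}{2} - \frac{2}{x{\left(-1 \right)}} \right)}} = \frac{871}{-4} = 871 \left(- \frac{1}{4}\right) = - \frac{871}{4}$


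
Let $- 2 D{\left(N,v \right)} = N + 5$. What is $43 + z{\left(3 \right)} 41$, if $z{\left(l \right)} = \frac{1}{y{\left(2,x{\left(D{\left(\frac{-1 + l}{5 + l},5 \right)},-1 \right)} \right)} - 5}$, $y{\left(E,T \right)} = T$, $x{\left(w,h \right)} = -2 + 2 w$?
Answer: $\frac{1943}{49} \approx 39.653$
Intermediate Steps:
$D{\left(N,v \right)} = - \frac{5}{2} - \frac{N}{2}$ ($D{\left(N,v \right)} = - \frac{N + 5}{2} = - \frac{5 + N}{2} = - \frac{5}{2} - \frac{N}{2}$)
$z{\left(l \right)} = \frac{1}{-12 - \frac{-1 + l}{5 + l}}$ ($z{\left(l \right)} = \frac{1}{\left(-2 + 2 \left(- \frac{5}{2} - \frac{\left(-1 + l\right) \frac{1}{5 + l}}{2}\right)\right) - 5} = \frac{1}{\left(-2 + 2 \left(- \frac{5}{2} - \frac{\frac{1}{5 + l} \left(-1 + l\right)}{2}\right)\right) - 5} = \frac{1}{\left(-2 + 2 \left(- \frac{5}{2} - \frac{-1 + l}{2 \left(5 + l\right)}\right)\right) - 5} = \frac{1}{\left(-2 - \left(5 + \frac{-1 + l}{5 + l}\right)\right) - 5} = \frac{1}{\left(-7 - \frac{-1 + l}{5 + l}\right) - 5} = \frac{1}{-12 - \frac{-1 + l}{5 + l}}$)
$43 + z{\left(3 \right)} 41 = 43 + \frac{-5 - 3}{59 + 13 \cdot 3} \cdot 41 = 43 + \frac{-5 - 3}{59 + 39} \cdot 41 = 43 + \frac{1}{98} \left(-8\right) 41 = 43 - \frac{164}{49} = \frac{1943}{49}$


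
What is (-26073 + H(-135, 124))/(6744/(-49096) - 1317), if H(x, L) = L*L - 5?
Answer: 32839087/4041636 ≈ 8.1252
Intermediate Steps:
H(x, L) = -5 + L**2 (H(x, L) = L**2 - 5 = -5 + L**2)
(-26073 + H(-135, 124))/(6744/(-49096) - 1317) = (-26073 + (-5 + 124**2))/(6744/(-49096) - 1317) = (-26073 + (-5 + 15376))/(6744*(-1/49096) - 1317) = (-26073 + 15371)/(-843/6137 - 1317) = -10702/(-8083272/6137) = -10702*(-6137/8083272) = 32839087/4041636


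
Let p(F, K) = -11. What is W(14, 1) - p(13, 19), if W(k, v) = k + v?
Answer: 26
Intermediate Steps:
W(14, 1) - p(13, 19) = (14 + 1) - 1*(-11) = 15 + 11 = 26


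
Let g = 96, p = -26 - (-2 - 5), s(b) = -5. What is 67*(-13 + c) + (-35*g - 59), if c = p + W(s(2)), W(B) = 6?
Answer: -5161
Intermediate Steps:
p = -19 (p = -26 - 1*(-7) = -26 + 7 = -19)
c = -13 (c = -19 + 6 = -13)
67*(-13 + c) + (-35*g - 59) = 67*(-13 - 13) + (-35*96 - 59) = 67*(-26) + (-3360 - 59) = -1742 - 3419 = -5161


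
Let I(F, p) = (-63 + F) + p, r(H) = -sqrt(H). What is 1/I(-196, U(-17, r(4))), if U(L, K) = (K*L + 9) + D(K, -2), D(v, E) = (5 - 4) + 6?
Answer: -1/209 ≈ -0.0047847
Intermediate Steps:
D(v, E) = 7 (D(v, E) = 1 + 6 = 7)
U(L, K) = 16 + K*L (U(L, K) = (K*L + 9) + 7 = (9 + K*L) + 7 = 16 + K*L)
I(F, p) = -63 + F + p
1/I(-196, U(-17, r(4))) = 1/(-63 - 196 + (16 - sqrt(4)*(-17))) = 1/(-63 - 196 + (16 - 1*2*(-17))) = 1/(-63 - 196 + (16 - 2*(-17))) = 1/(-63 - 196 + (16 + 34)) = 1/(-63 - 196 + 50) = 1/(-209) = -1/209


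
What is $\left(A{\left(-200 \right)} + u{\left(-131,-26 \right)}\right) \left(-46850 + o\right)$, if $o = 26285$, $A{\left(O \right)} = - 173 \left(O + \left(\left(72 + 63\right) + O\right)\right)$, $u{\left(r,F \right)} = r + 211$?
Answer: $-944447625$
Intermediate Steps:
$u{\left(r,F \right)} = 211 + r$
$A{\left(O \right)} = -23355 - 346 O$ ($A{\left(O \right)} = - 173 \left(O + \left(135 + O\right)\right) = - 173 \left(135 + 2 O\right) = -23355 - 346 O$)
$\left(A{\left(-200 \right)} + u{\left(-131,-26 \right)}\right) \left(-46850 + o\right) = \left(\left(-23355 - -69200\right) + \left(211 - 131\right)\right) \left(-46850 + 26285\right) = \left(\left(-23355 + 69200\right) + 80\right) \left(-20565\right) = \left(45845 + 80\right) \left(-20565\right) = 45925 \left(-20565\right) = -944447625$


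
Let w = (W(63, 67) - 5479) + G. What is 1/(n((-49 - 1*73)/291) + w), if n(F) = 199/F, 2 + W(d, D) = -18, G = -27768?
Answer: -122/4116483 ≈ -2.9637e-5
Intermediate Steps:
W(d, D) = -20 (W(d, D) = -2 - 18 = -20)
w = -33267 (w = (-20 - 5479) - 27768 = -5499 - 27768 = -33267)
1/(n((-49 - 1*73)/291) + w) = 1/(199/(((-49 - 1*73)/291)) - 33267) = 1/(199/(((-49 - 73)*(1/291))) - 33267) = 1/(199/((-122*1/291)) - 33267) = 1/(199/(-122/291) - 33267) = 1/(199*(-291/122) - 33267) = 1/(-57909/122 - 33267) = 1/(-4116483/122) = -122/4116483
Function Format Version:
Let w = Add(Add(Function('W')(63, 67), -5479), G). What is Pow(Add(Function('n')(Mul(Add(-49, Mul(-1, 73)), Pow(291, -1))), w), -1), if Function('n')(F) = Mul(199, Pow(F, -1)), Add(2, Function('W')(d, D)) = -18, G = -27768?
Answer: Rational(-122, 4116483) ≈ -2.9637e-5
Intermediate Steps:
Function('W')(d, D) = -20 (Function('W')(d, D) = Add(-2, -18) = -20)
w = -33267 (w = Add(Add(-20, -5479), -27768) = Add(-5499, -27768) = -33267)
Pow(Add(Function('n')(Mul(Add(-49, Mul(-1, 73)), Pow(291, -1))), w), -1) = Pow(Add(Mul(199, Pow(Mul(Add(-49, Mul(-1, 73)), Pow(291, -1)), -1)), -33267), -1) = Pow(Add(Mul(199, Pow(Mul(Add(-49, -73), Rational(1, 291)), -1)), -33267), -1) = Pow(Add(Mul(199, Pow(Mul(-122, Rational(1, 291)), -1)), -33267), -1) = Pow(Add(Mul(199, Pow(Rational(-122, 291), -1)), -33267), -1) = Pow(Add(Mul(199, Rational(-291, 122)), -33267), -1) = Pow(Add(Rational(-57909, 122), -33267), -1) = Pow(Rational(-4116483, 122), -1) = Rational(-122, 4116483)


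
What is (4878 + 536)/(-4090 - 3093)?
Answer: -5414/7183 ≈ -0.75372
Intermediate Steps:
(4878 + 536)/(-4090 - 3093) = 5414/(-7183) = 5414*(-1/7183) = -5414/7183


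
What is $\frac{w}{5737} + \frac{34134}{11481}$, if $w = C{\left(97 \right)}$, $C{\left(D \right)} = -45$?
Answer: $\frac{65103371}{21955499} \approx 2.9652$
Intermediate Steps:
$w = -45$
$\frac{w}{5737} + \frac{34134}{11481} = - \frac{45}{5737} + \frac{34134}{11481} = \left(-45\right) \frac{1}{5737} + 34134 \cdot \frac{1}{11481} = - \frac{45}{5737} + \frac{11378}{3827} = \frac{65103371}{21955499}$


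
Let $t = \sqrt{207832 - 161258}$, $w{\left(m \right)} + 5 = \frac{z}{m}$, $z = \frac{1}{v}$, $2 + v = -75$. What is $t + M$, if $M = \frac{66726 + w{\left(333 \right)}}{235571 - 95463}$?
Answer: $\frac{427698290}{898127307} + \sqrt{46574} \approx 216.29$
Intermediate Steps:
$v = -77$ ($v = -2 - 75 = -77$)
$z = - \frac{1}{77}$ ($z = \frac{1}{-77} = - \frac{1}{77} \approx -0.012987$)
$w{\left(m \right)} = -5 - \frac{1}{77 m}$
$M = \frac{427698290}{898127307}$ ($M = \frac{66726 - \left(5 + \frac{1}{77 \cdot 333}\right)}{235571 - 95463} = \frac{66726 - \frac{128206}{25641}}{140108} = \left(66726 - \frac{128206}{25641}\right) \frac{1}{140108} = \frac{1710793160}{25641} \cdot \frac{1}{140108} = \frac{427698290}{898127307} \approx 0.47621$)
$t = \sqrt{46574} \approx 215.81$
$t + M = \sqrt{46574} + \frac{427698290}{898127307} = \frac{427698290}{898127307} + \sqrt{46574}$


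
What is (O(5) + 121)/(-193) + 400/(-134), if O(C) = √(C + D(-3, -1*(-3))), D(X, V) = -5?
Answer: -46707/12931 ≈ -3.6120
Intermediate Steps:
O(C) = √(-5 + C) (O(C) = √(C - 5) = √(-5 + C))
(O(5) + 121)/(-193) + 400/(-134) = (√(-5 + 5) + 121)/(-193) + 400/(-134) = (√0 + 121)*(-1/193) + 400*(-1/134) = (0 + 121)*(-1/193) - 200/67 = 121*(-1/193) - 200/67 = -121/193 - 200/67 = -46707/12931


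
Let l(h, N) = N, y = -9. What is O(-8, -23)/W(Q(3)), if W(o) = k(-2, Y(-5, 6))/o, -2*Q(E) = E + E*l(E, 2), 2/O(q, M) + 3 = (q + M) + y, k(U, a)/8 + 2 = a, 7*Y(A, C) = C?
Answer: -63/2752 ≈ -0.022892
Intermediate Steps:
Y(A, C) = C/7
k(U, a) = -16 + 8*a
O(q, M) = 2/(-12 + M + q) (O(q, M) = 2/(-3 + ((q + M) - 9)) = 2/(-3 + ((M + q) - 9)) = 2/(-3 + (-9 + M + q)) = 2/(-12 + M + q))
Q(E) = -3*E/2 (Q(E) = -(E + E*2)/2 = -(E + 2*E)/2 = -3*E/2)
W(o) = -64/(7*o) (W(o) = (-16 + 8*((1/7)*6))/o = (-16 + 8*(6/7))/o = (-16 + 48/7)/o = -64/(7*o))
O(-8, -23)/W(Q(3)) = (2/(-12 - 23 - 8))/((-64/(7*((-3/2*3))))) = (2/(-43))/((-64/(7*(-9/2)))) = (2*(-1/43))/((-64/7*(-2/9))) = -2/(43*128/63) = -2/43*63/128 = -63/2752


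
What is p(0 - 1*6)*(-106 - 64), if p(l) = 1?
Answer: -170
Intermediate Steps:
p(0 - 1*6)*(-106 - 64) = 1*(-106 - 64) = 1*(-170) = -170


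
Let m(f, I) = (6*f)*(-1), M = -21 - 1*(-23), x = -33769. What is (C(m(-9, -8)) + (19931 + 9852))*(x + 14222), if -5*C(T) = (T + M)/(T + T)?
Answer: -78592446977/135 ≈ -5.8217e+8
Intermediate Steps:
M = 2 (M = -21 + 23 = 2)
m(f, I) = -6*f
C(T) = -(2 + T)/(10*T) (C(T) = -(T + 2)/(5*(T + T)) = -(2 + T)/(5*(2*T)) = -(2 + T)*1/(2*T)/5 = -(2 + T)/(10*T))
(C(m(-9, -8)) + (19931 + 9852))*(x + 14222) = ((-2 - (-6)*(-9))/(10*((-6*(-9)))) + (19931 + 9852))*(-33769 + 14222) = ((1/10)*(-2 - 1*54)/54 + 29783)*(-19547) = ((1/10)*(1/54)*(-2 - 54) + 29783)*(-19547) = ((1/10)*(1/54)*(-56) + 29783)*(-19547) = (-14/135 + 29783)*(-19547) = (4020691/135)*(-19547) = -78592446977/135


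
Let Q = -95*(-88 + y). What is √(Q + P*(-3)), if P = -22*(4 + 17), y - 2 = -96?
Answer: 2*√4669 ≈ 136.66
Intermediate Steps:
y = -94 (y = 2 - 96 = -94)
Q = 17290 (Q = -95*(-88 - 94) = -95*(-182) = 17290)
P = -462 (P = -22*21 = -462)
√(Q + P*(-3)) = √(17290 - 462*(-3)) = √(17290 + 1386) = √18676 = 2*√4669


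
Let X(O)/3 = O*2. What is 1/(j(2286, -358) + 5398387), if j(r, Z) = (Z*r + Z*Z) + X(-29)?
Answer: 1/4707989 ≈ 2.1240e-7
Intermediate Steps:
X(O) = 6*O (X(O) = 3*(O*2) = 3*(2*O) = 6*O)
j(r, Z) = -174 + Z² + Z*r (j(r, Z) = (Z*r + Z*Z) + 6*(-29) = (Z*r + Z²) - 174 = (Z² + Z*r) - 174 = -174 + Z² + Z*r)
1/(j(2286, -358) + 5398387) = 1/((-174 + (-358)² - 358*2286) + 5398387) = 1/((-174 + 128164 - 818388) + 5398387) = 1/(-690398 + 5398387) = 1/4707989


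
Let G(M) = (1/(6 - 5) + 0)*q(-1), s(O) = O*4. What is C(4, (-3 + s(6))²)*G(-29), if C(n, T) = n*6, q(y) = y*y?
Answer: 24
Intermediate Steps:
s(O) = 4*O
q(y) = y²
G(M) = 1 (G(M) = (1/(6 - 5) + 0)*(-1)² = (1/1 + 0)*1 = (1 + 0)*1 = 1*1 = 1)
C(n, T) = 6*n
C(4, (-3 + s(6))²)*G(-29) = (6*4)*1 = 24*1 = 24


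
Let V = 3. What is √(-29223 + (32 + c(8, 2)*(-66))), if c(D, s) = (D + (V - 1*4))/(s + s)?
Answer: I*√117226/2 ≈ 171.19*I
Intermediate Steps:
c(D, s) = (-1 + D)/(2*s) (c(D, s) = (D + (3 - 1*4))/(s + s) = (D + (3 - 4))/((2*s)) = (D - 1)*(1/(2*s)) = (-1 + D)*(1/(2*s)) = (-1 + D)/(2*s))
√(-29223 + (32 + c(8, 2)*(-66))) = √(-29223 + (32 + ((½)*(-1 + 8)/2)*(-66))) = √(-29223 + (32 + ((½)*(½)*7)*(-66))) = √(-29223 + (32 + (7/4)*(-66))) = √(-29223 + (32 - 231/2)) = √(-29223 - 167/2) = √(-58613/2) = I*√117226/2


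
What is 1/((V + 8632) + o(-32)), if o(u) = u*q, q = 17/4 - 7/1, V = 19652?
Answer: 1/28372 ≈ 3.5246e-5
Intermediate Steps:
q = -11/4 (q = 17*(1/4) - 7*1 = 17/4 - 7 = -11/4 ≈ -2.7500)
o(u) = -11*u/4 (o(u) = u*(-11/4) = -11*u/4)
1/((V + 8632) + o(-32)) = 1/((19652 + 8632) - 11/4*(-32)) = 1/(28284 + 88) = 1/28372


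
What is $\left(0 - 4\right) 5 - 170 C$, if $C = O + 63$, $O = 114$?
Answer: $-30110$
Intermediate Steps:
$C = 177$ ($C = 114 + 63 = 177$)
$\left(0 - 4\right) 5 - 170 C = \left(0 - 4\right) 5 - 30090 = \left(-4\right) 5 - 30090 = -20 - 30090 = -30110$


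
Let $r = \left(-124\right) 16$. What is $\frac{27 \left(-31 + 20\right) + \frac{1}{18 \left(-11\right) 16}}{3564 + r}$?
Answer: $- \frac{940897}{5005440} \approx -0.18797$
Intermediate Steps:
$r = -1984$
$\frac{27 \left(-31 + 20\right) + \frac{1}{18 \left(-11\right) 16}}{3564 + r} = \frac{27 \left(-31 + 20\right) + \frac{1}{18 \left(-11\right) 16}}{3564 - 1984} = \frac{27 \left(-11\right) + \frac{1}{\left(-198\right) 16}}{1580} = \left(-297 + \frac{1}{-3168}\right) \frac{1}{1580} = \left(-297 - \frac{1}{3168}\right) \frac{1}{1580} = \left(- \frac{940897}{3168}\right) \frac{1}{1580} = - \frac{940897}{5005440}$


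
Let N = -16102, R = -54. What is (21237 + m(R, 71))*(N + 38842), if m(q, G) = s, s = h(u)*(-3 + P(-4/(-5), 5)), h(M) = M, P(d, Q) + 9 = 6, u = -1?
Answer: 483065820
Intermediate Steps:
P(d, Q) = -3 (P(d, Q) = -9 + 6 = -3)
s = 6 (s = -(-3 - 3) = -1*(-6) = 6)
m(q, G) = 6
(21237 + m(R, 71))*(N + 38842) = (21237 + 6)*(-16102 + 38842) = 21243*22740 = 483065820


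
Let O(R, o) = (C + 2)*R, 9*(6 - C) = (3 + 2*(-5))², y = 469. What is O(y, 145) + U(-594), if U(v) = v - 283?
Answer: 2894/9 ≈ 321.56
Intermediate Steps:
C = 5/9 (C = 6 - (3 + 2*(-5))²/9 = 6 - (3 - 10)²/9 = 6 - ⅑*(-7)² = 6 - ⅑*49 = 6 - 49/9 = 5/9 ≈ 0.55556)
U(v) = -283 + v
O(R, o) = 23*R/9 (O(R, o) = (5/9 + 2)*R = 23*R/9)
O(y, 145) + U(-594) = (23/9)*469 + (-283 - 594) = 10787/9 - 877 = 2894/9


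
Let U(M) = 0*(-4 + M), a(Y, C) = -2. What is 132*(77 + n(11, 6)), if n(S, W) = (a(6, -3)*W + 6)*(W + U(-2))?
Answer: 5412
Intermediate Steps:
U(M) = 0
n(S, W) = W*(6 - 2*W) (n(S, W) = (-2*W + 6)*(W + 0) = (6 - 2*W)*W = W*(6 - 2*W))
132*(77 + n(11, 6)) = 132*(77 + 2*6*(3 - 1*6)) = 132*(77 + 2*6*(3 - 6)) = 132*(77 + 2*6*(-3)) = 132*(77 - 36) = 132*41 = 5412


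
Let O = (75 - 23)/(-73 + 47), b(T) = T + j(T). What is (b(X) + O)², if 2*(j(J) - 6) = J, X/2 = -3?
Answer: 25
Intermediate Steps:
X = -6 (X = 2*(-3) = -6)
j(J) = 6 + J/2
b(T) = 6 + 3*T/2 (b(T) = T + (6 + T/2) = 6 + 3*T/2)
O = -2 (O = 52/(-26) = 52*(-1/26) = -2)
(b(X) + O)² = ((6 + (3/2)*(-6)) - 2)² = ((6 - 9) - 2)² = (-3 - 2)² = (-5)² = 25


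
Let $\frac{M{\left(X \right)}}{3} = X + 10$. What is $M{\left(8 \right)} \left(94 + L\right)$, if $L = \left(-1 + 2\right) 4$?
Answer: $5292$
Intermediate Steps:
$M{\left(X \right)} = 30 + 3 X$ ($M{\left(X \right)} = 3 \left(X + 10\right) = 3 \left(10 + X\right) = 30 + 3 X$)
$L = 4$ ($L = 1 \cdot 4 = 4$)
$M{\left(8 \right)} \left(94 + L\right) = \left(30 + 3 \cdot 8\right) \left(94 + 4\right) = \left(30 + 24\right) 98 = 54 \cdot 98 = 5292$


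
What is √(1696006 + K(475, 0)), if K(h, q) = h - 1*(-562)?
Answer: √1697043 ≈ 1302.7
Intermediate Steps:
K(h, q) = 562 + h (K(h, q) = h + 562 = 562 + h)
√(1696006 + K(475, 0)) = √(1696006 + (562 + 475)) = √(1696006 + 1037) = √1697043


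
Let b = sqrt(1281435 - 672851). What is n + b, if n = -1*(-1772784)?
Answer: 1772784 + 2*sqrt(152146) ≈ 1.7736e+6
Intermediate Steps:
b = 2*sqrt(152146) (b = sqrt(608584) = 2*sqrt(152146) ≈ 780.12)
n = 1772784
n + b = 1772784 + 2*sqrt(152146)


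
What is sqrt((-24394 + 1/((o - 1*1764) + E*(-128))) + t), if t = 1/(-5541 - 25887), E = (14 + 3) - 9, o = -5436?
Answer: 13*I*sqrt(465019350951010)/1794888 ≈ 156.19*I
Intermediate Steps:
E = 8 (E = 17 - 9 = 8)
t = -1/31428 (t = 1/(-31428) = -1/31428 ≈ -3.1819e-5)
sqrt((-24394 + 1/((o - 1*1764) + E*(-128))) + t) = sqrt((-24394 + 1/((-5436 - 1*1764) + 8*(-128))) - 1/31428) = sqrt((-24394 + 1/((-5436 - 1764) - 1024)) - 1/31428) = sqrt((-24394 + 1/(-7200 - 1024)) - 1/31428) = sqrt((-24394 + 1/(-8224)) - 1/31428) = sqrt((-24394 - 1/8224) - 1/31428) = sqrt(-200616257/8224 - 1/31428) = sqrt(-1576241933305/64615968) = 13*I*sqrt(465019350951010)/1794888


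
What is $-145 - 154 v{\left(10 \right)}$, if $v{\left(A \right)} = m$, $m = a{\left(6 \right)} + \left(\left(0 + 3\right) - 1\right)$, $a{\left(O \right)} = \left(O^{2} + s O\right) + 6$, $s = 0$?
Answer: $-6921$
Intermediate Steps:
$a{\left(O \right)} = 6 + O^{2}$ ($a{\left(O \right)} = \left(O^{2} + 0 O\right) + 6 = \left(O^{2} + 0\right) + 6 = O^{2} + 6 = 6 + O^{2}$)
$m = 44$ ($m = \left(6 + 6^{2}\right) + \left(\left(0 + 3\right) - 1\right) = \left(6 + 36\right) + \left(3 - 1\right) = 42 + 2 = 44$)
$v{\left(A \right)} = 44$
$-145 - 154 v{\left(10 \right)} = -145 - 6776 = -6921$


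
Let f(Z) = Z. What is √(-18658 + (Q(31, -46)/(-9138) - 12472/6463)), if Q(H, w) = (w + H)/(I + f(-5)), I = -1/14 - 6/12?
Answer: I*√10999357945236815239878/767765622 ≈ 136.6*I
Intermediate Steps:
I = -4/7 (I = -1*1/14 - 6*1/12 = -1/14 - ½ = -4/7 ≈ -0.57143)
Q(H, w) = -7*H/39 - 7*w/39 (Q(H, w) = (w + H)/(-4/7 - 5) = (H + w)/(-39/7) = (H + w)*(-7/39) = -7*H/39 - 7*w/39)
√(-18658 + (Q(31, -46)/(-9138) - 12472/6463)) = √(-18658 + ((-7/39*31 - 7/39*(-46))/(-9138) - 12472/6463)) = √(-18658 + ((-217/39 + 322/39)*(-1/9138) - 12472*1/6463)) = √(-18658 + ((35/13)*(-1/9138) - 12472/6463)) = √(-18658 + (-35/118794 - 12472/6463)) = √(-18658 - 1481824973/767765622) = √(-14326452800249/767765622) = I*√10999357945236815239878/767765622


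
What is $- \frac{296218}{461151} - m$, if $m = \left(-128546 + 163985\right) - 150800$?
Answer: $\frac{53198544293}{461151} \approx 1.1536 \cdot 10^{5}$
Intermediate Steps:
$m = -115361$ ($m = 35439 - 150800 = -115361$)
$- \frac{296218}{461151} - m = - \frac{296218}{461151} - -115361 = \left(-296218\right) \frac{1}{461151} + 115361 = - \frac{296218}{461151} + 115361 = \frac{53198544293}{461151}$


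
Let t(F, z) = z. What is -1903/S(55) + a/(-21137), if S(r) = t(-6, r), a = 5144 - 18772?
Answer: -3588561/105685 ≈ -33.955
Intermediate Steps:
a = -13628
S(r) = r
-1903/S(55) + a/(-21137) = -1903/55 - 13628/(-21137) = -1903*1/55 - 13628*(-1/21137) = -173/5 + 13628/21137 = -3588561/105685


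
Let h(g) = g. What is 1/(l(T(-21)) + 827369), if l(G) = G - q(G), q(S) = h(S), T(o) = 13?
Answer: 1/827369 ≈ 1.2087e-6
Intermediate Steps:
q(S) = S
l(G) = 0 (l(G) = G - G = 0)
1/(l(T(-21)) + 827369) = 1/(0 + 827369) = 1/827369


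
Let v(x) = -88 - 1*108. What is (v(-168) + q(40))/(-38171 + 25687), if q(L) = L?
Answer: 39/3121 ≈ 0.012496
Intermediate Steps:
v(x) = -196 (v(x) = -88 - 108 = -196)
(v(-168) + q(40))/(-38171 + 25687) = (-196 + 40)/(-38171 + 25687) = -156/(-12484) = -156*(-1/12484) = 39/3121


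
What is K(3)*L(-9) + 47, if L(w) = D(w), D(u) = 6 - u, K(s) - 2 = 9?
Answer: 212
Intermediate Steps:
K(s) = 11 (K(s) = 2 + 9 = 11)
L(w) = 6 - w
K(3)*L(-9) + 47 = 11*(6 - 1*(-9)) + 47 = 11*(6 + 9) + 47 = 11*15 + 47 = 165 + 47 = 212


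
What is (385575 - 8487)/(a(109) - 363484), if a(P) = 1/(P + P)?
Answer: -82205184/79239511 ≈ -1.0374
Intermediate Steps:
a(P) = 1/(2*P)
(385575 - 8487)/(a(109) - 363484) = (385575 - 8487)/((½)/109 - 363484) = 377088/((½)*(1/109) - 363484) = 377088/(1/218 - 363484) = 377088/(-79239511/218) = 377088*(-218/79239511) = -82205184/79239511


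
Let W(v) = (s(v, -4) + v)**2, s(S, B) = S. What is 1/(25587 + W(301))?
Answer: 1/387991 ≈ 2.5774e-6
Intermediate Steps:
W(v) = 4*v**2 (W(v) = (v + v)**2 = (2*v)**2 = 4*v**2)
1/(25587 + W(301)) = 1/(25587 + 4*301**2) = 1/(25587 + 4*90601) = 1/(25587 + 362404) = 1/387991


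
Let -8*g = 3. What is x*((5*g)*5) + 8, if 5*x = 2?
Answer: 17/4 ≈ 4.2500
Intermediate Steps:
x = ⅖ (x = (⅕)*2 = ⅖ ≈ 0.40000)
g = -3/8 (g = -⅛*3 = -3/8 ≈ -0.37500)
x*((5*g)*5) + 8 = 2*((5*(-3/8))*5)/5 + 8 = 2*(-15/8*5)/5 + 8 = (⅖)*(-75/8) + 8 = -15/4 + 8 = 17/4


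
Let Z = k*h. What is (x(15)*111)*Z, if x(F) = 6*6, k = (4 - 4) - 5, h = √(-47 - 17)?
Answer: -159840*I ≈ -1.5984e+5*I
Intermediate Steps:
h = 8*I (h = √(-64) = 8*I ≈ 8.0*I)
k = -5 (k = 0 - 5 = -5)
x(F) = 36
Z = -40*I ≈ -40.0*I
(x(15)*111)*Z = (36*111)*(-40*I) = 3996*(-40*I) = -159840*I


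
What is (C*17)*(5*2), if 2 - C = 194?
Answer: -32640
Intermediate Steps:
C = -192 (C = 2 - 1*194 = 2 - 194 = -192)
(C*17)*(5*2) = (-192*17)*(5*2) = -3264*10 = -32640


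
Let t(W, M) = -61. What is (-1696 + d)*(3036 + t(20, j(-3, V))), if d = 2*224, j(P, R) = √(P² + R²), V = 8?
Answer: -3712800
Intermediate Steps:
d = 448
(-1696 + d)*(3036 + t(20, j(-3, V))) = (-1696 + 448)*(3036 - 61) = -1248*2975 = -3712800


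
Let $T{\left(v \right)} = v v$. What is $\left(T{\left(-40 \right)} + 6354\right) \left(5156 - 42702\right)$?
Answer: $-298640884$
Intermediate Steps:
$T{\left(v \right)} = v^{2}$
$\left(T{\left(-40 \right)} + 6354\right) \left(5156 - 42702\right) = \left(\left(-40\right)^{2} + 6354\right) \left(5156 - 42702\right) = \left(1600 + 6354\right) \left(-37546\right) = 7954 \left(-37546\right) = -298640884$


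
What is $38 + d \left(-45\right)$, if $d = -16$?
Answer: $758$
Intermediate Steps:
$38 + d \left(-45\right) = 38 - -720 = 38 + 720 = 758$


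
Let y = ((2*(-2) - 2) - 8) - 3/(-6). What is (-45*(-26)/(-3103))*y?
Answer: 15795/3103 ≈ 5.0902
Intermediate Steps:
y = -27/2 (y = ((-4 - 2) - 8) - 3*(-1/6) = (-6 - 8) + 1/2 = -14 + 1/2 = -27/2 ≈ -13.500)
(-45*(-26)/(-3103))*y = (-45*(-26)/(-3103))*(-27/2) = (1170*(-1/3103))*(-27/2) = -1170/3103*(-27/2) = 15795/3103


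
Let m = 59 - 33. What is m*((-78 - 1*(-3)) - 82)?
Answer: -4082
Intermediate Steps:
m = 26
m*((-78 - 1*(-3)) - 82) = 26*((-78 - 1*(-3)) - 82) = 26*((-78 + 3) - 82) = 26*(-75 - 82) = 26*(-157) = -4082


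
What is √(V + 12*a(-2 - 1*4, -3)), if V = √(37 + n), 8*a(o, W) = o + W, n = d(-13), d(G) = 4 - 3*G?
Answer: √(-54 + 16*√5)/2 ≈ 2.1344*I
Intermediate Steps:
n = 43 (n = 4 - 3*(-13) = 4 + 39 = 43)
a(o, W) = W/8 + o/8 (a(o, W) = (o + W)/8 = (W + o)/8 = W/8 + o/8)
V = 4*√5 (V = √(37 + 43) = √80 = 4*√5 ≈ 8.9443)
√(V + 12*a(-2 - 1*4, -3)) = √(4*√5 + 12*((⅛)*(-3) + (-2 - 1*4)/8)) = √(4*√5 + 12*(-3/8 + (-2 - 4)/8)) = √(4*√5 + 12*(-3/8 + (⅛)*(-6))) = √(4*√5 + 12*(-3/8 - ¾)) = √(4*√5 + 12*(-9/8)) = √(4*√5 - 27/2) = √(-27/2 + 4*√5)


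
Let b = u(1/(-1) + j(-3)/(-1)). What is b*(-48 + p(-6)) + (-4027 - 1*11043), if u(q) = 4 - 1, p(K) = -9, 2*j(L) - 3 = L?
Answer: -15241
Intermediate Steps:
j(L) = 3/2 + L/2
u(q) = 3
b = 3
b*(-48 + p(-6)) + (-4027 - 1*11043) = 3*(-48 - 9) + (-4027 - 1*11043) = 3*(-57) + (-4027 - 11043) = -171 - 15070 = -15241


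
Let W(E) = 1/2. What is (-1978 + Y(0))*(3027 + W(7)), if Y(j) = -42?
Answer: -6115550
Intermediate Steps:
W(E) = 1/2
(-1978 + Y(0))*(3027 + W(7)) = (-1978 - 42)*(3027 + 1/2) = -2020*6055/2 = -6115550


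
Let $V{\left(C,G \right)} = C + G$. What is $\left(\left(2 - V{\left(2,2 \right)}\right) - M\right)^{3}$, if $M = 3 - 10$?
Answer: $125$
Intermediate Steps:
$M = -7$ ($M = 3 - 10 = -7$)
$\left(\left(2 - V{\left(2,2 \right)}\right) - M\right)^{3} = \left(\left(2 - \left(2 + 2\right)\right) - -7\right)^{3} = \left(\left(2 - 4\right) + 7\right)^{3} = \left(-2 + 7\right)^{3} = 5^{3} = 125$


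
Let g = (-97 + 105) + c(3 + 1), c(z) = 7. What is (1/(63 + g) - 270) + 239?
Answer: -2417/78 ≈ -30.987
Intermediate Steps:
g = 15 (g = (-97 + 105) + 7 = 8 + 7 = 15)
(1/(63 + g) - 270) + 239 = (1/(63 + 15) - 270) + 239 = (1/78 - 270) + 239 = -21059/78 + 239 = -2417/78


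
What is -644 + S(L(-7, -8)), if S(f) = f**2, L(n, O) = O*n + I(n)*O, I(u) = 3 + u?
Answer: 7100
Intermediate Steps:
L(n, O) = O*n + O*(3 + n) (L(n, O) = O*n + (3 + n)*O = O*n + O*(3 + n))
-644 + S(L(-7, -8)) = -644 + (-8*(3 + 2*(-7)))**2 = -644 + (-8*(3 - 14))**2 = -644 + (-8*(-11))**2 = -644 + 88**2 = -644 + 7744 = 7100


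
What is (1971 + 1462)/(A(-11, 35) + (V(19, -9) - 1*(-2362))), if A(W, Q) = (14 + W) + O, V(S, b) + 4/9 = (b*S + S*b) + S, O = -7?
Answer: 30897/18311 ≈ 1.6873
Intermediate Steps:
V(S, b) = -4/9 + S + 2*S*b (V(S, b) = -4/9 + ((b*S + S*b) + S) = -4/9 + ((S*b + S*b) + S) = -4/9 + (2*S*b + S) = -4/9 + (S + 2*S*b) = -4/9 + S + 2*S*b)
A(W, Q) = 7 + W (A(W, Q) = (14 + W) - 7 = 7 + W)
(1971 + 1462)/(A(-11, 35) + (V(19, -9) - 1*(-2362))) = (1971 + 1462)/((7 - 11) + ((-4/9 + 19 + 2*19*(-9)) - 1*(-2362))) = 3433/(-4 + ((-4/9 + 19 - 342) + 2362)) = 3433/(-4 + (-2911/9 + 2362)) = 3433/(-4 + 18347/9) = 3433/(18311/9) = 3433*(9/18311) = 30897/18311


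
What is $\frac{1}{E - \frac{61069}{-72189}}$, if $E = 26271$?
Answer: $\frac{72189}{1896538288} \approx 3.8064 \cdot 10^{-5}$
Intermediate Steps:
$\frac{1}{E - \frac{61069}{-72189}} = \frac{1}{26271 - \frac{61069}{-72189}} = \frac{1}{26271 - - \frac{61069}{72189}} = \frac{1}{26271 + \frac{61069}{72189}} = \frac{1}{\frac{1896538288}{72189}} = \frac{72189}{1896538288}$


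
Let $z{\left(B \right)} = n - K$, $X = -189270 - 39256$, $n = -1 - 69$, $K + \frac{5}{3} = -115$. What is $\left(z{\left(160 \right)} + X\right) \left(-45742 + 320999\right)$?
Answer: $- \frac{188671607566}{3} \approx -6.2891 \cdot 10^{10}$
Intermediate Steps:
$K = - \frac{350}{3}$ ($K = - \frac{5}{3} - 115 = - \frac{350}{3} \approx -116.67$)
$n = -70$ ($n = -1 - 69 = -70$)
$X = -228526$ ($X = -189270 - 39256 = -228526$)
$z{\left(B \right)} = \frac{140}{3}$ ($z{\left(B \right)} = -70 - - \frac{350}{3} = -70 + \frac{350}{3} = \frac{140}{3}$)
$\left(z{\left(160 \right)} + X\right) \left(-45742 + 320999\right) = \left(\frac{140}{3} - 228526\right) \left(-45742 + 320999\right) = \left(- \frac{685438}{3}\right) 275257 = - \frac{188671607566}{3}$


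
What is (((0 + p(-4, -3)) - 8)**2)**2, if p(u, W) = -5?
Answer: 28561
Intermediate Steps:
(((0 + p(-4, -3)) - 8)**2)**2 = (((0 - 5) - 8)**2)**2 = ((-5 - 8)**2)**2 = ((-13)**2)**2 = 169**2 = 28561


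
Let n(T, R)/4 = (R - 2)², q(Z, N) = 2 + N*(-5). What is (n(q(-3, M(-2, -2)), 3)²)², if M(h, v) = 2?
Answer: 256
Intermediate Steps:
q(Z, N) = 2 - 5*N
n(T, R) = 4*(-2 + R)² (n(T, R) = 4*(R - 2)² = 4*(-2 + R)²)
(n(q(-3, M(-2, -2)), 3)²)² = ((4*(-2 + 3)²)²)² = ((4*1²)²)² = ((4*1)²)² = (4²)² = 16² = 256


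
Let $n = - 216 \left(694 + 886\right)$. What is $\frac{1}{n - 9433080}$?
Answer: $- \frac{1}{9774360} \approx -1.0231 \cdot 10^{-7}$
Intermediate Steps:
$n = -341280$ ($n = \left(-216\right) 1580 = -341280$)
$\frac{1}{n - 9433080} = \frac{1}{-341280 - 9433080} = \frac{1}{-9774360} = - \frac{1}{9774360}$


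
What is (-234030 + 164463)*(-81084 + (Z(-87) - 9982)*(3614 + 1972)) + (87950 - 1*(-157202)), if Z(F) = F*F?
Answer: 943335860986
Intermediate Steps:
Z(F) = F²
(-234030 + 164463)*(-81084 + (Z(-87) - 9982)*(3614 + 1972)) + (87950 - 1*(-157202)) = (-234030 + 164463)*(-81084 + ((-87)² - 9982)*(3614 + 1972)) + (87950 - 1*(-157202)) = -69567*(-81084 + (7569 - 9982)*5586) + (87950 + 157202) = -69567*(-81084 - 2413*5586) + 245152 = -69567*(-81084 - 13479018) + 245152 = -69567*(-13560102) + 245152 = 943335615834 + 245152 = 943335860986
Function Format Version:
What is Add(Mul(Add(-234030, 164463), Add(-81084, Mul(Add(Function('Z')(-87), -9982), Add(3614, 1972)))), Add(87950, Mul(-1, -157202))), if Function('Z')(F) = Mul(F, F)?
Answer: 943335860986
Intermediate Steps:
Function('Z')(F) = Pow(F, 2)
Add(Mul(Add(-234030, 164463), Add(-81084, Mul(Add(Function('Z')(-87), -9982), Add(3614, 1972)))), Add(87950, Mul(-1, -157202))) = Add(Mul(Add(-234030, 164463), Add(-81084, Mul(Add(Pow(-87, 2), -9982), Add(3614, 1972)))), Add(87950, Mul(-1, -157202))) = Add(Mul(-69567, Add(-81084, Mul(Add(7569, -9982), 5586))), Add(87950, 157202)) = Add(Mul(-69567, Add(-81084, Mul(-2413, 5586))), 245152) = Add(Mul(-69567, Add(-81084, -13479018)), 245152) = Add(Mul(-69567, -13560102), 245152) = Add(943335615834, 245152) = 943335860986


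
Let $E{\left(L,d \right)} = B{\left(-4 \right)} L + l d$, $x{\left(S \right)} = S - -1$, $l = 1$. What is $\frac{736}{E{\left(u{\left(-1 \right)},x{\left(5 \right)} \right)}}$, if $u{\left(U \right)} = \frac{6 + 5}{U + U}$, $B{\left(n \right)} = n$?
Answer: $\frac{184}{7} \approx 26.286$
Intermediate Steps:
$u{\left(U \right)} = \frac{11}{2 U}$
$x{\left(S \right)} = 1 + S$ ($x{\left(S \right)} = S + 1 = 1 + S$)
$E{\left(L,d \right)} = d - 4 L$ ($E{\left(L,d \right)} = - 4 L + 1 d = - 4 L + d = d - 4 L$)
$\frac{736}{E{\left(u{\left(-1 \right)},x{\left(5 \right)} \right)}} = \frac{736}{\left(1 + 5\right) - 4 \frac{11}{2 \left(-1\right)}} = \frac{736}{6 - 4 \cdot \frac{11}{2} \left(-1\right)} = \frac{736}{6 - -22} = \frac{736}{6 + 22} = \frac{736}{28} = 736 \cdot \frac{1}{28} = \frac{184}{7}$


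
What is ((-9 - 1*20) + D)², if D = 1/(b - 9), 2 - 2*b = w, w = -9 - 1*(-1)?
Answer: 13689/16 ≈ 855.56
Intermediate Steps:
w = -8 (w = -9 + 1 = -8)
b = 5 (b = 1 - ½*(-8) = 1 + 4 = 5)
D = -¼ (D = 1/(5 - 9) = 1/(-4) = -¼ ≈ -0.25000)
((-9 - 1*20) + D)² = ((-9 - 1*20) - ¼)² = ((-9 - 20) - ¼)² = (-29 - ¼)² = (-117/4)² = 13689/16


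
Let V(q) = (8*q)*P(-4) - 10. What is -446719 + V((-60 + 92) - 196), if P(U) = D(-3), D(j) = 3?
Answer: -450665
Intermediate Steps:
P(U) = 3
V(q) = -10 + 24*q (V(q) = (8*q)*3 - 10 = 24*q - 10 = -10 + 24*q)
-446719 + V((-60 + 92) - 196) = -446719 + (-10 + 24*((-60 + 92) - 196)) = -446719 + (-10 + 24*(32 - 196)) = -446719 + (-10 + 24*(-164)) = -446719 + (-10 - 3936) = -446719 - 3946 = -450665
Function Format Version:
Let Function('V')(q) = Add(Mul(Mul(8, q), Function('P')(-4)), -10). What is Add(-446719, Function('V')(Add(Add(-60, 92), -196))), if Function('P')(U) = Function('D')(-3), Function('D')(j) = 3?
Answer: -450665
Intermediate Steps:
Function('P')(U) = 3
Function('V')(q) = Add(-10, Mul(24, q)) (Function('V')(q) = Add(Mul(Mul(8, q), 3), -10) = Add(Mul(24, q), -10) = Add(-10, Mul(24, q)))
Add(-446719, Function('V')(Add(Add(-60, 92), -196))) = Add(-446719, Add(-10, Mul(24, Add(Add(-60, 92), -196)))) = Add(-446719, Add(-10, Mul(24, Add(32, -196)))) = Add(-446719, Add(-10, Mul(24, -164))) = Add(-446719, Add(-10, -3936)) = Add(-446719, -3946) = -450665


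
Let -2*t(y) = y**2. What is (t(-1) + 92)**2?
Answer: 33489/4 ≈ 8372.3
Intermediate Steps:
t(y) = -y**2/2
(t(-1) + 92)**2 = (-1/2*(-1)**2 + 92)**2 = (-1/2*1 + 92)**2 = (-1/2 + 92)**2 = (183/2)**2 = 33489/4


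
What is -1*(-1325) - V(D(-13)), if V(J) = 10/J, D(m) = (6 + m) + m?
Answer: 2651/2 ≈ 1325.5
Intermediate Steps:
D(m) = 6 + 2*m
-1*(-1325) - V(D(-13)) = -1*(-1325) - 10/(6 + 2*(-13)) = 1325 - 10/(6 - 26) = 1325 - 10/(-20) = 1325 - 10*(-1)/20 = 1325 - 1*(-½) = 1325 + ½ = 2651/2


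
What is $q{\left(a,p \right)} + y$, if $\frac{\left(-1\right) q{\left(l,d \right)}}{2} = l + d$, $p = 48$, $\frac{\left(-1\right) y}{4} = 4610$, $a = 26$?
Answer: $-18588$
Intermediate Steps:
$y = -18440$ ($y = \left(-4\right) 4610 = -18440$)
$q{\left(l,d \right)} = - 2 d - 2 l$ ($q{\left(l,d \right)} = - 2 \left(l + d\right) = - 2 \left(d + l\right) = - 2 d - 2 l$)
$q{\left(a,p \right)} + y = \left(\left(-2\right) 48 - 52\right) - 18440 = \left(-96 - 52\right) - 18440 = -148 - 18440 = -18588$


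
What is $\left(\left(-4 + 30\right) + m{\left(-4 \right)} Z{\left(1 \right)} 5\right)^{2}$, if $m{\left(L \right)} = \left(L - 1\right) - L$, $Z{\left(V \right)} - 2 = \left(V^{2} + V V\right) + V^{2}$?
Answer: $1$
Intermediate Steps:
$Z{\left(V \right)} = 2 + 3 V^{2}$ ($Z{\left(V \right)} = 2 + \left(\left(V^{2} + V V\right) + V^{2}\right) = 2 + \left(\left(V^{2} + V^{2}\right) + V^{2}\right) = 2 + \left(2 V^{2} + V^{2}\right) = 2 + 3 V^{2}$)
$m{\left(L \right)} = -1$ ($m{\left(L \right)} = \left(-1 + L\right) - L = -1$)
$\left(\left(-4 + 30\right) + m{\left(-4 \right)} Z{\left(1 \right)} 5\right)^{2} = \left(\left(-4 + 30\right) + - (2 + 3 \cdot 1^{2}) 5\right)^{2} = \left(26 + - (2 + 3 \cdot 1) 5\right)^{2} = \left(26 + - (2 + 3) 5\right)^{2} = \left(26 + \left(-1\right) 5 \cdot 5\right)^{2} = \left(26 - 25\right)^{2} = 1^{2} = 1$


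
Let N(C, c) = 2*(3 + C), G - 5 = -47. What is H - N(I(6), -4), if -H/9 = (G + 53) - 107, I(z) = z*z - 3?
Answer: 792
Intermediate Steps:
G = -42 (G = 5 - 47 = -42)
I(z) = -3 + z**2 (I(z) = z**2 - 3 = -3 + z**2)
N(C, c) = 6 + 2*C
H = 864 (H = -9*((-42 + 53) - 107) = -9*(11 - 107) = -9*(-96) = 864)
H - N(I(6), -4) = 864 - (6 + 2*(-3 + 6**2)) = 864 - (6 + 2*(-3 + 36)) = 864 - (6 + 2*33) = 864 - (6 + 66) = 864 - 1*72 = 864 - 72 = 792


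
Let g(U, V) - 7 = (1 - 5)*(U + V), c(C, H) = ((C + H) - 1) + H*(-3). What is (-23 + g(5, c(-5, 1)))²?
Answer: 16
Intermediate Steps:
c(C, H) = -1 + C - 2*H (c(C, H) = (-1 + C + H) - 3*H = -1 + C - 2*H)
g(U, V) = 7 - 4*U - 4*V (g(U, V) = 7 + (1 - 5)*(U + V) = 7 - 4*(U + V) = 7 + (-4*U - 4*V) = 7 - 4*U - 4*V)
(-23 + g(5, c(-5, 1)))² = (-23 + (7 - 4*5 - 4*(-1 - 5 - 2*1)))² = (-23 + (7 - 20 - 4*(-1 - 5 - 2)))² = (-23 + (7 - 20 - 4*(-8)))² = (-23 + (7 - 20 + 32))² = (-23 + 19)² = (-4)² = 16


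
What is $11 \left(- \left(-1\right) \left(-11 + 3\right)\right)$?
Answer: $-88$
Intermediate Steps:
$11 \left(- \left(-1\right) \left(-11 + 3\right)\right) = 11 \left(- \left(-1\right) \left(-8\right)\right) = 11 \left(\left(-1\right) 8\right) = 11 \left(-8\right) = -88$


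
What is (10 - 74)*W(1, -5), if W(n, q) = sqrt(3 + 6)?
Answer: -192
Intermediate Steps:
W(n, q) = 3 (W(n, q) = sqrt(9) = 3)
(10 - 74)*W(1, -5) = (10 - 74)*3 = -64*3 = -192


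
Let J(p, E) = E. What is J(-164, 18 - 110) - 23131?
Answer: -23223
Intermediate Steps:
J(-164, 18 - 110) - 23131 = (18 - 110) - 23131 = -92 - 23131 = -23223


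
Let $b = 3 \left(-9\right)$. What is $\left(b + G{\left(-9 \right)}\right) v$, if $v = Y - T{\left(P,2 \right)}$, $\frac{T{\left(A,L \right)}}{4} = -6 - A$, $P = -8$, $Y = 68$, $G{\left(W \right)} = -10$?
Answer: $-2220$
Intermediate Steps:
$T{\left(A,L \right)} = -24 - 4 A$ ($T{\left(A,L \right)} = 4 \left(-6 - A\right) = -24 - 4 A$)
$b = -27$
$v = 60$ ($v = 68 - \left(-24 - -32\right) = 68 - \left(-24 + 32\right) = 68 - 8 = 60$)
$\left(b + G{\left(-9 \right)}\right) v = \left(-27 - 10\right) 60 = \left(-37\right) 60 = -2220$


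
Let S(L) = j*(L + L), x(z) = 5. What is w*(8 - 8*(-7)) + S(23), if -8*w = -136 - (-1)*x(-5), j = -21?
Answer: 82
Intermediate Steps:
S(L) = -42*L (S(L) = -21*(L + L) = -42*L)
w = 131/8 (w = -(-136 - (-1)*5)/8 = -(-136 - 1*(-5))/8 = -(-136 + 5)/8 = -⅛*(-131) = 131/8 ≈ 16.375)
w*(8 - 8*(-7)) + S(23) = 131*(8 - 8*(-7))/8 - 42*23 = 131*(8 + 56)/8 - 966 = (131/8)*64 - 966 = 1048 - 966 = 82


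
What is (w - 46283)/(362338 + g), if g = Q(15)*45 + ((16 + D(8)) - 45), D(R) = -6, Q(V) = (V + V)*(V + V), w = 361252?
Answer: 314969/402803 ≈ 0.78194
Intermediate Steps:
Q(V) = 4*V**2 (Q(V) = (2*V)*(2*V) = 4*V**2)
g = 40465 (g = (4*15**2)*45 + ((16 - 6) - 45) = (4*225)*45 + (10 - 45) = 900*45 - 35 = 40500 - 35 = 40465)
(w - 46283)/(362338 + g) = (361252 - 46283)/(362338 + 40465) = 314969/402803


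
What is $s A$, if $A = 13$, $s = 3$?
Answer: $39$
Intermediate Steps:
$s A = 3 \cdot 13 = 39$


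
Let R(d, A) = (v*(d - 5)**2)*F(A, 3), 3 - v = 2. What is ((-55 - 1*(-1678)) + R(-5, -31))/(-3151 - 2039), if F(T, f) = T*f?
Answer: 2559/1730 ≈ 1.4792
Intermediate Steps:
v = 1 (v = 3 - 1*2 = 3 - 2 = 1)
R(d, A) = 3*A*(-5 + d)**2 (R(d, A) = (1*(d - 5)**2)*(A*3) = (1*(-5 + d)**2)*(3*A) = (-5 + d)**2*(3*A) = 3*A*(-5 + d)**2)
((-55 - 1*(-1678)) + R(-5, -31))/(-3151 - 2039) = ((-55 - 1*(-1678)) + 3*(-31)*(-5 - 5)**2)/(-3151 - 2039) = ((-55 + 1678) + 3*(-31)*(-10)**2)/(-5190) = (1623 + 3*(-31)*100)*(-1/5190) = (1623 - 9300)*(-1/5190) = -7677*(-1/5190) = 2559/1730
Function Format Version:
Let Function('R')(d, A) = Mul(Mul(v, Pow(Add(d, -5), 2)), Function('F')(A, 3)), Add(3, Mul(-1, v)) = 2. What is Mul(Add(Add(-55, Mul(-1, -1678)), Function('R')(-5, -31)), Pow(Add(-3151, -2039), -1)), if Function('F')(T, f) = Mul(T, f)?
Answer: Rational(2559, 1730) ≈ 1.4792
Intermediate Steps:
v = 1 (v = Add(3, Mul(-1, 2)) = Add(3, -2) = 1)
Function('R')(d, A) = Mul(3, A, Pow(Add(-5, d), 2)) (Function('R')(d, A) = Mul(Mul(1, Pow(Add(d, -5), 2)), Mul(A, 3)) = Mul(Mul(1, Pow(Add(-5, d), 2)), Mul(3, A)) = Mul(Pow(Add(-5, d), 2), Mul(3, A)) = Mul(3, A, Pow(Add(-5, d), 2)))
Mul(Add(Add(-55, Mul(-1, -1678)), Function('R')(-5, -31)), Pow(Add(-3151, -2039), -1)) = Mul(Add(Add(-55, Mul(-1, -1678)), Mul(3, -31, Pow(Add(-5, -5), 2))), Pow(Add(-3151, -2039), -1)) = Mul(Add(Add(-55, 1678), Mul(3, -31, Pow(-10, 2))), Pow(-5190, -1)) = Mul(Add(1623, Mul(3, -31, 100)), Rational(-1, 5190)) = Mul(Add(1623, -9300), Rational(-1, 5190)) = Mul(-7677, Rational(-1, 5190)) = Rational(2559, 1730)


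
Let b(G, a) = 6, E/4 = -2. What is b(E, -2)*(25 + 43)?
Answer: 408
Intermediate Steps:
E = -8 (E = 4*(-2) = -8)
b(E, -2)*(25 + 43) = 6*(25 + 43) = 6*68 = 408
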